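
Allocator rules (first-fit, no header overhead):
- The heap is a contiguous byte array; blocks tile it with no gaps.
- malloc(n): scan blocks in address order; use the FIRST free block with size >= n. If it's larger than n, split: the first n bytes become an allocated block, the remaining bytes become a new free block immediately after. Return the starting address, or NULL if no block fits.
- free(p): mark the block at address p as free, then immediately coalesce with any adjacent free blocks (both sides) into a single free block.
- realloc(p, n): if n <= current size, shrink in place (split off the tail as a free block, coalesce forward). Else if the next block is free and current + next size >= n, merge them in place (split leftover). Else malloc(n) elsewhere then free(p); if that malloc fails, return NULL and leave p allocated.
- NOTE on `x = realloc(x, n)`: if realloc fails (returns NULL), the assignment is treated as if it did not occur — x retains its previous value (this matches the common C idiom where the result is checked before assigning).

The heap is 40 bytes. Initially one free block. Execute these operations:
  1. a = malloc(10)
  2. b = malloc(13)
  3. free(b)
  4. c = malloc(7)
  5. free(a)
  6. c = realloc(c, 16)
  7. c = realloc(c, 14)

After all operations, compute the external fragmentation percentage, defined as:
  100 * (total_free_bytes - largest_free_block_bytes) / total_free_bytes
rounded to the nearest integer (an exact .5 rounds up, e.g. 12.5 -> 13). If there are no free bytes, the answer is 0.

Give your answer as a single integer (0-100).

Op 1: a = malloc(10) -> a = 0; heap: [0-9 ALLOC][10-39 FREE]
Op 2: b = malloc(13) -> b = 10; heap: [0-9 ALLOC][10-22 ALLOC][23-39 FREE]
Op 3: free(b) -> (freed b); heap: [0-9 ALLOC][10-39 FREE]
Op 4: c = malloc(7) -> c = 10; heap: [0-9 ALLOC][10-16 ALLOC][17-39 FREE]
Op 5: free(a) -> (freed a); heap: [0-9 FREE][10-16 ALLOC][17-39 FREE]
Op 6: c = realloc(c, 16) -> c = 10; heap: [0-9 FREE][10-25 ALLOC][26-39 FREE]
Op 7: c = realloc(c, 14) -> c = 10; heap: [0-9 FREE][10-23 ALLOC][24-39 FREE]
Free blocks: [10 16] total_free=26 largest=16 -> 100*(26-16)/26 = 1000/26 ≈ 38.462 -> rounds to 38

Answer: 38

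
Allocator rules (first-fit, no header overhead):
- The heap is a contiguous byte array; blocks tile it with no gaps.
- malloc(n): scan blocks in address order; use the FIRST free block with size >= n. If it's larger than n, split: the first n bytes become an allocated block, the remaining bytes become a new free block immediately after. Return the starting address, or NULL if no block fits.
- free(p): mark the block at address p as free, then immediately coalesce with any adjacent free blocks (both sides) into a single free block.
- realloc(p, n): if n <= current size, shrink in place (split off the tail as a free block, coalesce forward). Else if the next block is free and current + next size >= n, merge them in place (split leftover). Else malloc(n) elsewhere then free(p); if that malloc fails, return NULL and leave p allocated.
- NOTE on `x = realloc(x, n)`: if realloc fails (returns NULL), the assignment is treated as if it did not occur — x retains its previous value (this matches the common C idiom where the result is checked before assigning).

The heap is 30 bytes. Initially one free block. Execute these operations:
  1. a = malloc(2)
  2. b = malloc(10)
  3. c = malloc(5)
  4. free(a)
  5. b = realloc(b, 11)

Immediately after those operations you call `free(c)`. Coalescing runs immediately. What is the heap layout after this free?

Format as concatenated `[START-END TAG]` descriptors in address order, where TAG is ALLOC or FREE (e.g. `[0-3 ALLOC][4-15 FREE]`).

Answer: [0-16 FREE][17-27 ALLOC][28-29 FREE]

Derivation:
Op 1: a = malloc(2) -> a = 0; heap: [0-1 ALLOC][2-29 FREE]
Op 2: b = malloc(10) -> b = 2; heap: [0-1 ALLOC][2-11 ALLOC][12-29 FREE]
Op 3: c = malloc(5) -> c = 12; heap: [0-1 ALLOC][2-11 ALLOC][12-16 ALLOC][17-29 FREE]
Op 4: free(a) -> (freed a); heap: [0-1 FREE][2-11 ALLOC][12-16 ALLOC][17-29 FREE]
Op 5: b = realloc(b, 11) -> b = 17; heap: [0-11 FREE][12-16 ALLOC][17-27 ALLOC][28-29 FREE]
free(c): c = 12 -> block [12-16 ALLOC]; mark free, coalesce with adjacent free neighbors -> [0-16 FREE][17-27 ALLOC][28-29 FREE]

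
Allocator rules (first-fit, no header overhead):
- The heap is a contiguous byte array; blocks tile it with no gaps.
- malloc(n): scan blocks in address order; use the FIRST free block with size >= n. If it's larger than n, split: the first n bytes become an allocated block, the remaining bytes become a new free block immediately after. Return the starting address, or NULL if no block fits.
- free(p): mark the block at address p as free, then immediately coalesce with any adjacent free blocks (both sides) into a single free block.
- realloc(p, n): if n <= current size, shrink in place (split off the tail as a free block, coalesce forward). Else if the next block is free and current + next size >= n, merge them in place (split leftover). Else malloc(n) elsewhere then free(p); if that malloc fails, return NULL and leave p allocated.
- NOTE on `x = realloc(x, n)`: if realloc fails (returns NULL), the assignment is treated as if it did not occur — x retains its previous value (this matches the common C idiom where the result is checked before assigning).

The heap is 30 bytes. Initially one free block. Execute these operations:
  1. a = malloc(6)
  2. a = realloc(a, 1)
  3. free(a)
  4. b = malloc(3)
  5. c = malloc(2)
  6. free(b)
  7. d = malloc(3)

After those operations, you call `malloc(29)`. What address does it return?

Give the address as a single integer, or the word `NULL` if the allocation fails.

Answer: NULL

Derivation:
Op 1: a = malloc(6) -> a = 0; heap: [0-5 ALLOC][6-29 FREE]
Op 2: a = realloc(a, 1) -> a = 0; heap: [0-0 ALLOC][1-29 FREE]
Op 3: free(a) -> (freed a); heap: [0-29 FREE]
Op 4: b = malloc(3) -> b = 0; heap: [0-2 ALLOC][3-29 FREE]
Op 5: c = malloc(2) -> c = 3; heap: [0-2 ALLOC][3-4 ALLOC][5-29 FREE]
Op 6: free(b) -> (freed b); heap: [0-2 FREE][3-4 ALLOC][5-29 FREE]
Op 7: d = malloc(3) -> d = 0; heap: [0-2 ALLOC][3-4 ALLOC][5-29 FREE]
malloc(29): first-fit scan over [0-2 ALLOC][3-4 ALLOC][5-29 FREE] -> NULL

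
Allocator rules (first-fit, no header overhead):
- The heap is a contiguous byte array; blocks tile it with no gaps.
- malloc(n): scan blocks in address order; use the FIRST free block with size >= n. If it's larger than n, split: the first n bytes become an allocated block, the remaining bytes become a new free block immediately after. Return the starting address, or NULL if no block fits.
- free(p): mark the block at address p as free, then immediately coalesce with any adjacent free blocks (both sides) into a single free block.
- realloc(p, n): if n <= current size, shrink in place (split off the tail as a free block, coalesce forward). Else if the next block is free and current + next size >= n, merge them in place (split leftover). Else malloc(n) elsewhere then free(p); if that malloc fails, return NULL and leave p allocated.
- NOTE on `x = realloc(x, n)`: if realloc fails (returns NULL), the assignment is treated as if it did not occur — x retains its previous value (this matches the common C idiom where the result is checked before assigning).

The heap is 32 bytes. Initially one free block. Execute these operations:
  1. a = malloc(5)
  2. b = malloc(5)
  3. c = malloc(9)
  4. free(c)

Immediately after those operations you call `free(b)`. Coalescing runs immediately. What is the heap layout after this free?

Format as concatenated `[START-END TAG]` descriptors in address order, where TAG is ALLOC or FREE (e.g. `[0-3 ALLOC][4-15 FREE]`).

Op 1: a = malloc(5) -> a = 0; heap: [0-4 ALLOC][5-31 FREE]
Op 2: b = malloc(5) -> b = 5; heap: [0-4 ALLOC][5-9 ALLOC][10-31 FREE]
Op 3: c = malloc(9) -> c = 10; heap: [0-4 ALLOC][5-9 ALLOC][10-18 ALLOC][19-31 FREE]
Op 4: free(c) -> (freed c); heap: [0-4 ALLOC][5-9 ALLOC][10-31 FREE]
free(b): b = 5 -> block [5-9 ALLOC]; mark free, coalesce with adjacent free neighbors -> [0-4 ALLOC][5-31 FREE]

Answer: [0-4 ALLOC][5-31 FREE]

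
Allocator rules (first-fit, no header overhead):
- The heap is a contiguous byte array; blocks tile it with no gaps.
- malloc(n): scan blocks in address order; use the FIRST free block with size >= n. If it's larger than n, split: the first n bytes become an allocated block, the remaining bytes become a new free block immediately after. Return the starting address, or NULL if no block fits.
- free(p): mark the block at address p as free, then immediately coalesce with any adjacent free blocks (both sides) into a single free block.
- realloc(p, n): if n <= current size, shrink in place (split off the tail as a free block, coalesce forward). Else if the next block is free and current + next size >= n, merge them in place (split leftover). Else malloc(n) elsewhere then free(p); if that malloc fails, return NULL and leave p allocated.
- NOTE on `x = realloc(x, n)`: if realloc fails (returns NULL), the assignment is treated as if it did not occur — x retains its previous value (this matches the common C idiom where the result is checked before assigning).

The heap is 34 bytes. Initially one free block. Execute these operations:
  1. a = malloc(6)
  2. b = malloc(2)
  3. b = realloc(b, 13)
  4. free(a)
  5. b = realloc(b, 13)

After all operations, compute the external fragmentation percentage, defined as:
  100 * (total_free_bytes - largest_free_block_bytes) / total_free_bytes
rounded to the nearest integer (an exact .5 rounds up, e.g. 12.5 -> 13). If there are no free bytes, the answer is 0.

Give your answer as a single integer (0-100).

Answer: 29

Derivation:
Op 1: a = malloc(6) -> a = 0; heap: [0-5 ALLOC][6-33 FREE]
Op 2: b = malloc(2) -> b = 6; heap: [0-5 ALLOC][6-7 ALLOC][8-33 FREE]
Op 3: b = realloc(b, 13) -> b = 6; heap: [0-5 ALLOC][6-18 ALLOC][19-33 FREE]
Op 4: free(a) -> (freed a); heap: [0-5 FREE][6-18 ALLOC][19-33 FREE]
Op 5: b = realloc(b, 13) -> b = 6; heap: [0-5 FREE][6-18 ALLOC][19-33 FREE]
Free blocks: [6 15] total_free=21 largest=15 -> 100*(21-15)/21 = 600/21 ≈ 28.571 -> rounds to 29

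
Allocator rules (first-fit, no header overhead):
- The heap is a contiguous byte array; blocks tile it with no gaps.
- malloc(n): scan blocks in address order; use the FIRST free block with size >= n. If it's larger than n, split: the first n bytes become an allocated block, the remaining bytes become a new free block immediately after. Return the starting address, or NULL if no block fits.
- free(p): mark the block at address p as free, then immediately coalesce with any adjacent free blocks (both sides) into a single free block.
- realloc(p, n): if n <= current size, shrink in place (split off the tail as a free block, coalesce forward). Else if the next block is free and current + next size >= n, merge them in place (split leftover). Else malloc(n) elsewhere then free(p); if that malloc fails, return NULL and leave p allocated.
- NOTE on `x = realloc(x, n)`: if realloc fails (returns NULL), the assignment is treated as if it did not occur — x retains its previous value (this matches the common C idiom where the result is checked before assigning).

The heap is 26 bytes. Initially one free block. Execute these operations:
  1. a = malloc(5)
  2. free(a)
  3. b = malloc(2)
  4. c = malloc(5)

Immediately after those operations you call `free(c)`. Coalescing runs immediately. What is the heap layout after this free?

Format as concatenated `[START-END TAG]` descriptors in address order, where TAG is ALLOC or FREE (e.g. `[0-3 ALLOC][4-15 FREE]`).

Answer: [0-1 ALLOC][2-25 FREE]

Derivation:
Op 1: a = malloc(5) -> a = 0; heap: [0-4 ALLOC][5-25 FREE]
Op 2: free(a) -> (freed a); heap: [0-25 FREE]
Op 3: b = malloc(2) -> b = 0; heap: [0-1 ALLOC][2-25 FREE]
Op 4: c = malloc(5) -> c = 2; heap: [0-1 ALLOC][2-6 ALLOC][7-25 FREE]
free(c): c = 2 -> block [2-6 ALLOC]; mark free, coalesce with adjacent free neighbors -> [0-1 ALLOC][2-25 FREE]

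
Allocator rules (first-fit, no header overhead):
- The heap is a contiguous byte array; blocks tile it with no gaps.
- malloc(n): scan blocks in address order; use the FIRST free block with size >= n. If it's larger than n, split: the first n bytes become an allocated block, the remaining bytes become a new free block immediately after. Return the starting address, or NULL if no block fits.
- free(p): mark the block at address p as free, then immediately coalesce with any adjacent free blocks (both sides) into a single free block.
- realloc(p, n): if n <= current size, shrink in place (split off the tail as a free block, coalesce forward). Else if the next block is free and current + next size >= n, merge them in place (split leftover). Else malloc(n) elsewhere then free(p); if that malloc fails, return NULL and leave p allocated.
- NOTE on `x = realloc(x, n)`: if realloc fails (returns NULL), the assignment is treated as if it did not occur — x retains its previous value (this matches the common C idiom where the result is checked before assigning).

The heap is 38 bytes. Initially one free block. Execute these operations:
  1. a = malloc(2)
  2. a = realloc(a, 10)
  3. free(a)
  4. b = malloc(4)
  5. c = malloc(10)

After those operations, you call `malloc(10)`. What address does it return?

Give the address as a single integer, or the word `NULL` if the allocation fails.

Op 1: a = malloc(2) -> a = 0; heap: [0-1 ALLOC][2-37 FREE]
Op 2: a = realloc(a, 10) -> a = 0; heap: [0-9 ALLOC][10-37 FREE]
Op 3: free(a) -> (freed a); heap: [0-37 FREE]
Op 4: b = malloc(4) -> b = 0; heap: [0-3 ALLOC][4-37 FREE]
Op 5: c = malloc(10) -> c = 4; heap: [0-3 ALLOC][4-13 ALLOC][14-37 FREE]
malloc(10): first-fit scan over [0-3 ALLOC][4-13 ALLOC][14-37 FREE] -> 14

Answer: 14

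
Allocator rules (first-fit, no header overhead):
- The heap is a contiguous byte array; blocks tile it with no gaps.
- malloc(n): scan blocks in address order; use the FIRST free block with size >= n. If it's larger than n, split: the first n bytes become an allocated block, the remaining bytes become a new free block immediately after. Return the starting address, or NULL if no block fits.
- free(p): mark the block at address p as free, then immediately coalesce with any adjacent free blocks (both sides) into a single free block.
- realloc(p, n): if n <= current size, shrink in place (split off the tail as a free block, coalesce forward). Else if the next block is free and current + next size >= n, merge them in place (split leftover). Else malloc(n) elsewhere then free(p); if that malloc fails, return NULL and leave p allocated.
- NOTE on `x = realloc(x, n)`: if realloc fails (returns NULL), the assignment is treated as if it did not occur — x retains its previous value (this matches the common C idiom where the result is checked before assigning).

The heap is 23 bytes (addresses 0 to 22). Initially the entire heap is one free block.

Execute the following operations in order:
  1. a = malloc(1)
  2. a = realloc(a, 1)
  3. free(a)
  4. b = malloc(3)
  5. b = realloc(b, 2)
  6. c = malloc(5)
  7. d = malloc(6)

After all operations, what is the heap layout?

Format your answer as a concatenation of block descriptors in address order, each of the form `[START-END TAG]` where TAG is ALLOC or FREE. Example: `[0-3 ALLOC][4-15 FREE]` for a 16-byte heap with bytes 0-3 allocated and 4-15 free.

Op 1: a = malloc(1) -> a = 0; heap: [0-0 ALLOC][1-22 FREE]
Op 2: a = realloc(a, 1) -> a = 0; heap: [0-0 ALLOC][1-22 FREE]
Op 3: free(a) -> (freed a); heap: [0-22 FREE]
Op 4: b = malloc(3) -> b = 0; heap: [0-2 ALLOC][3-22 FREE]
Op 5: b = realloc(b, 2) -> b = 0; heap: [0-1 ALLOC][2-22 FREE]
Op 6: c = malloc(5) -> c = 2; heap: [0-1 ALLOC][2-6 ALLOC][7-22 FREE]
Op 7: d = malloc(6) -> d = 7; heap: [0-1 ALLOC][2-6 ALLOC][7-12 ALLOC][13-22 FREE]

Answer: [0-1 ALLOC][2-6 ALLOC][7-12 ALLOC][13-22 FREE]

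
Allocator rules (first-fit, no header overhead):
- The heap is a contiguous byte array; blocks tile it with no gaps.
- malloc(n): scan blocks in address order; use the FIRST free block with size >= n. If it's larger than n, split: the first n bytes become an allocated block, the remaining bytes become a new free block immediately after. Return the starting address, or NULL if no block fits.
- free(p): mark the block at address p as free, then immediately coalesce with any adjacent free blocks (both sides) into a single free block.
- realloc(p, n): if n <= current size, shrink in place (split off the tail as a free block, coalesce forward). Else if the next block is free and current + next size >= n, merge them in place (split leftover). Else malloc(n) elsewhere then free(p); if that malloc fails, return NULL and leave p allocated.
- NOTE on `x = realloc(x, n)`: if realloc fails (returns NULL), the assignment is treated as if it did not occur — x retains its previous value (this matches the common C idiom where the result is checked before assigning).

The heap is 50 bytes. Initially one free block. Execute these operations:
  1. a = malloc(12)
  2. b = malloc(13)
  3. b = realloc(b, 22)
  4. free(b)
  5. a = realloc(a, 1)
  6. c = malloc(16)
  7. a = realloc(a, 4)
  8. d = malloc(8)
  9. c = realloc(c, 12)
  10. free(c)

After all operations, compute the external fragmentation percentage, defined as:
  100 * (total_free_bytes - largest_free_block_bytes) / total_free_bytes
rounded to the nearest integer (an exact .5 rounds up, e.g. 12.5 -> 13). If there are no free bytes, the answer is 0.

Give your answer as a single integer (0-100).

Answer: 45

Derivation:
Op 1: a = malloc(12) -> a = 0; heap: [0-11 ALLOC][12-49 FREE]
Op 2: b = malloc(13) -> b = 12; heap: [0-11 ALLOC][12-24 ALLOC][25-49 FREE]
Op 3: b = realloc(b, 22) -> b = 12; heap: [0-11 ALLOC][12-33 ALLOC][34-49 FREE]
Op 4: free(b) -> (freed b); heap: [0-11 ALLOC][12-49 FREE]
Op 5: a = realloc(a, 1) -> a = 0; heap: [0-0 ALLOC][1-49 FREE]
Op 6: c = malloc(16) -> c = 1; heap: [0-0 ALLOC][1-16 ALLOC][17-49 FREE]
Op 7: a = realloc(a, 4) -> a = 17; heap: [0-0 FREE][1-16 ALLOC][17-20 ALLOC][21-49 FREE]
Op 8: d = malloc(8) -> d = 21; heap: [0-0 FREE][1-16 ALLOC][17-20 ALLOC][21-28 ALLOC][29-49 FREE]
Op 9: c = realloc(c, 12) -> c = 1; heap: [0-0 FREE][1-12 ALLOC][13-16 FREE][17-20 ALLOC][21-28 ALLOC][29-49 FREE]
Op 10: free(c) -> (freed c); heap: [0-16 FREE][17-20 ALLOC][21-28 ALLOC][29-49 FREE]
Free blocks: [17 21] total_free=38 largest=21 -> 100*(38-21)/38 = 1700/38 ≈ 44.737 -> rounds to 45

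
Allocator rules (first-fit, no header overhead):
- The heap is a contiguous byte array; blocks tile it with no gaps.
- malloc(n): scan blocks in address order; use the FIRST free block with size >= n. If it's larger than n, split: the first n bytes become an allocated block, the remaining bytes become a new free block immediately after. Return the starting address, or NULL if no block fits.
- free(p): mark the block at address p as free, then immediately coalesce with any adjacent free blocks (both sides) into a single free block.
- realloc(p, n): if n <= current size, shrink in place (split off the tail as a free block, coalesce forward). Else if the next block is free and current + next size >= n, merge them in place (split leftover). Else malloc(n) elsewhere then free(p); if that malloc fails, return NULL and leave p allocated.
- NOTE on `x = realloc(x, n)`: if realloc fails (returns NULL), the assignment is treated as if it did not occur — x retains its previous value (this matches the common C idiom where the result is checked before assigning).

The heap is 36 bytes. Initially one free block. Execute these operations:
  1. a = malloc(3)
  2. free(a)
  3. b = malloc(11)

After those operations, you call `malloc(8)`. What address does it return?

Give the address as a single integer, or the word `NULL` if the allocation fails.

Op 1: a = malloc(3) -> a = 0; heap: [0-2 ALLOC][3-35 FREE]
Op 2: free(a) -> (freed a); heap: [0-35 FREE]
Op 3: b = malloc(11) -> b = 0; heap: [0-10 ALLOC][11-35 FREE]
malloc(8): first-fit scan over [0-10 ALLOC][11-35 FREE] -> 11

Answer: 11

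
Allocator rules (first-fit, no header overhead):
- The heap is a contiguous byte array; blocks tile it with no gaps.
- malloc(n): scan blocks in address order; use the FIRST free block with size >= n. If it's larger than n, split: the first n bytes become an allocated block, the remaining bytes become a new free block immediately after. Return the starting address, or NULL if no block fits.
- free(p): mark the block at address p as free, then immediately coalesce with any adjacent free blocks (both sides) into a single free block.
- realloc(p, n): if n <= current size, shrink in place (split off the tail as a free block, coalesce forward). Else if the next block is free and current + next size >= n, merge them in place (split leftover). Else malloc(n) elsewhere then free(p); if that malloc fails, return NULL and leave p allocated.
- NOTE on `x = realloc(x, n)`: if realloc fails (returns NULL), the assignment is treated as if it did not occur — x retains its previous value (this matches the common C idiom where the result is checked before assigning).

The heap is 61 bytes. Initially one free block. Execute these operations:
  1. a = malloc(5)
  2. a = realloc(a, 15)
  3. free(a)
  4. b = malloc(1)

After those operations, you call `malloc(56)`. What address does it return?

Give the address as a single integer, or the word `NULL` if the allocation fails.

Op 1: a = malloc(5) -> a = 0; heap: [0-4 ALLOC][5-60 FREE]
Op 2: a = realloc(a, 15) -> a = 0; heap: [0-14 ALLOC][15-60 FREE]
Op 3: free(a) -> (freed a); heap: [0-60 FREE]
Op 4: b = malloc(1) -> b = 0; heap: [0-0 ALLOC][1-60 FREE]
malloc(56): first-fit scan over [0-0 ALLOC][1-60 FREE] -> 1

Answer: 1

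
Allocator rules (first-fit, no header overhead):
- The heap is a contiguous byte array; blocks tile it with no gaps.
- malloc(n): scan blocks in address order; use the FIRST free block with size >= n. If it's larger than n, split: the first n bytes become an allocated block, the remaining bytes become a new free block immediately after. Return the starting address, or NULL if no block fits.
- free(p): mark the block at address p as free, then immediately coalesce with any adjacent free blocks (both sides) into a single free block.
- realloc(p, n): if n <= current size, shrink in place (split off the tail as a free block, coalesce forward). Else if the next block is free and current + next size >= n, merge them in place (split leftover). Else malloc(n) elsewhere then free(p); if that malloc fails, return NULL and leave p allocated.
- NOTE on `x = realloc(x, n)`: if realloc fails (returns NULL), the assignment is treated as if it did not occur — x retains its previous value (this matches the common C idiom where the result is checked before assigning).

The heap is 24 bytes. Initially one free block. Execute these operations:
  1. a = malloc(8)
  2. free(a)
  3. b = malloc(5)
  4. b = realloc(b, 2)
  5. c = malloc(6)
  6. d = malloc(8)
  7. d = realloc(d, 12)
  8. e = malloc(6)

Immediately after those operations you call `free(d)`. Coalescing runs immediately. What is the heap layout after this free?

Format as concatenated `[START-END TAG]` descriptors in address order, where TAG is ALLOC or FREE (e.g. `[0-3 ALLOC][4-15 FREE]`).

Answer: [0-1 ALLOC][2-7 ALLOC][8-23 FREE]

Derivation:
Op 1: a = malloc(8) -> a = 0; heap: [0-7 ALLOC][8-23 FREE]
Op 2: free(a) -> (freed a); heap: [0-23 FREE]
Op 3: b = malloc(5) -> b = 0; heap: [0-4 ALLOC][5-23 FREE]
Op 4: b = realloc(b, 2) -> b = 0; heap: [0-1 ALLOC][2-23 FREE]
Op 5: c = malloc(6) -> c = 2; heap: [0-1 ALLOC][2-7 ALLOC][8-23 FREE]
Op 6: d = malloc(8) -> d = 8; heap: [0-1 ALLOC][2-7 ALLOC][8-15 ALLOC][16-23 FREE]
Op 7: d = realloc(d, 12) -> d = 8; heap: [0-1 ALLOC][2-7 ALLOC][8-19 ALLOC][20-23 FREE]
Op 8: e = malloc(6) -> e = NULL; heap: [0-1 ALLOC][2-7 ALLOC][8-19 ALLOC][20-23 FREE]
free(d): d = 8 -> block [8-19 ALLOC]; mark free, coalesce with adjacent free neighbors -> [0-1 ALLOC][2-7 ALLOC][8-23 FREE]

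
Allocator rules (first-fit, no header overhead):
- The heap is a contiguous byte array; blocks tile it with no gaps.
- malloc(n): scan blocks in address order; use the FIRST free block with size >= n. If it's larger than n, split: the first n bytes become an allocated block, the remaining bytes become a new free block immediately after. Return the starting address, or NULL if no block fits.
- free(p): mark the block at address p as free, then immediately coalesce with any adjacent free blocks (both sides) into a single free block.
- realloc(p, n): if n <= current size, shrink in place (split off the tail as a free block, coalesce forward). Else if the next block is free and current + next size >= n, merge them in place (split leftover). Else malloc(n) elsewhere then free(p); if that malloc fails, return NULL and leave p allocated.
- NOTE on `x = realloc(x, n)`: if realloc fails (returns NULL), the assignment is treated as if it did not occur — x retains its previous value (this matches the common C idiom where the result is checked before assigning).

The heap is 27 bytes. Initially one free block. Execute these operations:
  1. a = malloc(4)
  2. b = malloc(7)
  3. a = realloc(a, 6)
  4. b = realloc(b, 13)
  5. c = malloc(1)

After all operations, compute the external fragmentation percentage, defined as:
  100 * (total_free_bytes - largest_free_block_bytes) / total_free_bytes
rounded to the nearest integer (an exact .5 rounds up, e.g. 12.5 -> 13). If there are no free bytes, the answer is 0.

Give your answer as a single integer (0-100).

Answer: 23

Derivation:
Op 1: a = malloc(4) -> a = 0; heap: [0-3 ALLOC][4-26 FREE]
Op 2: b = malloc(7) -> b = 4; heap: [0-3 ALLOC][4-10 ALLOC][11-26 FREE]
Op 3: a = realloc(a, 6) -> a = 11; heap: [0-3 FREE][4-10 ALLOC][11-16 ALLOC][17-26 FREE]
Op 4: b = realloc(b, 13) -> NULL (b unchanged); heap: [0-3 FREE][4-10 ALLOC][11-16 ALLOC][17-26 FREE]
Op 5: c = malloc(1) -> c = 0; heap: [0-0 ALLOC][1-3 FREE][4-10 ALLOC][11-16 ALLOC][17-26 FREE]
Free blocks: [3 10] total_free=13 largest=10 -> 100*(13-10)/13 = 300/13 ≈ 23.077 -> rounds to 23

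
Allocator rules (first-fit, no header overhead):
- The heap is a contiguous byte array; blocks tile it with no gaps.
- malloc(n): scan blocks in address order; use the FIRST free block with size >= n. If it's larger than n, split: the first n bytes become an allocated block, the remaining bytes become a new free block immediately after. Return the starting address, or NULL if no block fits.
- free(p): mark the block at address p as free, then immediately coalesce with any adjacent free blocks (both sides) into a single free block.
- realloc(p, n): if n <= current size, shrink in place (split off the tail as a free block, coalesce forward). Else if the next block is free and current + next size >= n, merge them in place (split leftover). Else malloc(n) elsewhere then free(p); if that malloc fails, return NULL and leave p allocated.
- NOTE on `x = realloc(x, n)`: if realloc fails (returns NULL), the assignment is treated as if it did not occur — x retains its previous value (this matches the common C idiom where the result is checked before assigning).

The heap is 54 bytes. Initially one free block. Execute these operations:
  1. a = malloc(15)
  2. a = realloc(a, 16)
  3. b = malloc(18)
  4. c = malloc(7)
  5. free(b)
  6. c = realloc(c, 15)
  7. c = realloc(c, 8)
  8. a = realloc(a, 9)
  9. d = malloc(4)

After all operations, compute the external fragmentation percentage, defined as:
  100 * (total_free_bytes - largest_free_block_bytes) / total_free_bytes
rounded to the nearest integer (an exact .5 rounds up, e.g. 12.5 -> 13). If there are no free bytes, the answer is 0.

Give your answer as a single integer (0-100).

Answer: 36

Derivation:
Op 1: a = malloc(15) -> a = 0; heap: [0-14 ALLOC][15-53 FREE]
Op 2: a = realloc(a, 16) -> a = 0; heap: [0-15 ALLOC][16-53 FREE]
Op 3: b = malloc(18) -> b = 16; heap: [0-15 ALLOC][16-33 ALLOC][34-53 FREE]
Op 4: c = malloc(7) -> c = 34; heap: [0-15 ALLOC][16-33 ALLOC][34-40 ALLOC][41-53 FREE]
Op 5: free(b) -> (freed b); heap: [0-15 ALLOC][16-33 FREE][34-40 ALLOC][41-53 FREE]
Op 6: c = realloc(c, 15) -> c = 34; heap: [0-15 ALLOC][16-33 FREE][34-48 ALLOC][49-53 FREE]
Op 7: c = realloc(c, 8) -> c = 34; heap: [0-15 ALLOC][16-33 FREE][34-41 ALLOC][42-53 FREE]
Op 8: a = realloc(a, 9) -> a = 0; heap: [0-8 ALLOC][9-33 FREE][34-41 ALLOC][42-53 FREE]
Op 9: d = malloc(4) -> d = 9; heap: [0-8 ALLOC][9-12 ALLOC][13-33 FREE][34-41 ALLOC][42-53 FREE]
Free blocks: [21 12] total_free=33 largest=21 -> 100*(33-21)/33 = 1200/33 ≈ 36.364 -> rounds to 36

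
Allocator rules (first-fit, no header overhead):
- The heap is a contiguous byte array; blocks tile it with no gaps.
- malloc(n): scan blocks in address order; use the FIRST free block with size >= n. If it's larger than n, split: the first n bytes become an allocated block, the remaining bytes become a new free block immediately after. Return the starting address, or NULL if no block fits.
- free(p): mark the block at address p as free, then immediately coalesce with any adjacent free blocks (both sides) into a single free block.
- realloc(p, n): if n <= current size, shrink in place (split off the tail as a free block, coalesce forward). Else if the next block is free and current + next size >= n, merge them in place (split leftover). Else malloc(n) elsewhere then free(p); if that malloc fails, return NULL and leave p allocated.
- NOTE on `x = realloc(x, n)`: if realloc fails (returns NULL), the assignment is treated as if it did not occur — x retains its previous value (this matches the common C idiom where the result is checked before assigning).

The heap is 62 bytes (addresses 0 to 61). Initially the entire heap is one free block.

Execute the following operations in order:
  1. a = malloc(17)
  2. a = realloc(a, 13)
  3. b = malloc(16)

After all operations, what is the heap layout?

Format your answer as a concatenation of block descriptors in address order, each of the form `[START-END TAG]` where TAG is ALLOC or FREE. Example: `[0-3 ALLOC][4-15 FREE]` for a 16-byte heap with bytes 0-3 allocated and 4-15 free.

Answer: [0-12 ALLOC][13-28 ALLOC][29-61 FREE]

Derivation:
Op 1: a = malloc(17) -> a = 0; heap: [0-16 ALLOC][17-61 FREE]
Op 2: a = realloc(a, 13) -> a = 0; heap: [0-12 ALLOC][13-61 FREE]
Op 3: b = malloc(16) -> b = 13; heap: [0-12 ALLOC][13-28 ALLOC][29-61 FREE]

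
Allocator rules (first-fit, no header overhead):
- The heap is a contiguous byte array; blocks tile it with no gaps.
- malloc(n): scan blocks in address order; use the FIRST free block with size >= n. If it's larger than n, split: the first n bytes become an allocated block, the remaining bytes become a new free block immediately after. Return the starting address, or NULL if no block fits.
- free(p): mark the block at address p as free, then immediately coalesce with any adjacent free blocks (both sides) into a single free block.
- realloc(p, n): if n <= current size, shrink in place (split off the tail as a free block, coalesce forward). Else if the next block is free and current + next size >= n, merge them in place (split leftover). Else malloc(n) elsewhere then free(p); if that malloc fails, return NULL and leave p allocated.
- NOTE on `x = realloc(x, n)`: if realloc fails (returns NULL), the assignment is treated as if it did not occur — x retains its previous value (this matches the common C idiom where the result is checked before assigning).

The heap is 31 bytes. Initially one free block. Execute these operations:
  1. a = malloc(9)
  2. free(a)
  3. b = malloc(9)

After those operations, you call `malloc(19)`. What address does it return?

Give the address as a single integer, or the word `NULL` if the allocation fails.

Op 1: a = malloc(9) -> a = 0; heap: [0-8 ALLOC][9-30 FREE]
Op 2: free(a) -> (freed a); heap: [0-30 FREE]
Op 3: b = malloc(9) -> b = 0; heap: [0-8 ALLOC][9-30 FREE]
malloc(19): first-fit scan over [0-8 ALLOC][9-30 FREE] -> 9

Answer: 9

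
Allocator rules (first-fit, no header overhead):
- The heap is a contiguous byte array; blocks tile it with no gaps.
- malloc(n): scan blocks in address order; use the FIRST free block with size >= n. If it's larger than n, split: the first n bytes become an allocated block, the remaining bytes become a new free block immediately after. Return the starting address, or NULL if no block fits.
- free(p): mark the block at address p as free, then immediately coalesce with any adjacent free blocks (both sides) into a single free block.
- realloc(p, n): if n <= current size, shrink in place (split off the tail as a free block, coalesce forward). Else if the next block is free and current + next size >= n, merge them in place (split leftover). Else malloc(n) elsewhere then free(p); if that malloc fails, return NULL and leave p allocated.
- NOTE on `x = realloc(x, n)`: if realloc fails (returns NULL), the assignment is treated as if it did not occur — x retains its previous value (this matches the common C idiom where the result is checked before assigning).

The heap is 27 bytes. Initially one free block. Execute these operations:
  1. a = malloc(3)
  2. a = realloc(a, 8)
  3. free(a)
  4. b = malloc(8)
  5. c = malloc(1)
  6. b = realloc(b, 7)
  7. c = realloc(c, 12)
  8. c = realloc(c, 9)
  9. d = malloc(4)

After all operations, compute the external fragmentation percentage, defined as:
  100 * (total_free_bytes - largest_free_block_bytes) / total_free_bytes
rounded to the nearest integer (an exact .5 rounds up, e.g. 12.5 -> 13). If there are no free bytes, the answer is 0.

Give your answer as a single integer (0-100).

Op 1: a = malloc(3) -> a = 0; heap: [0-2 ALLOC][3-26 FREE]
Op 2: a = realloc(a, 8) -> a = 0; heap: [0-7 ALLOC][8-26 FREE]
Op 3: free(a) -> (freed a); heap: [0-26 FREE]
Op 4: b = malloc(8) -> b = 0; heap: [0-7 ALLOC][8-26 FREE]
Op 5: c = malloc(1) -> c = 8; heap: [0-7 ALLOC][8-8 ALLOC][9-26 FREE]
Op 6: b = realloc(b, 7) -> b = 0; heap: [0-6 ALLOC][7-7 FREE][8-8 ALLOC][9-26 FREE]
Op 7: c = realloc(c, 12) -> c = 8; heap: [0-6 ALLOC][7-7 FREE][8-19 ALLOC][20-26 FREE]
Op 8: c = realloc(c, 9) -> c = 8; heap: [0-6 ALLOC][7-7 FREE][8-16 ALLOC][17-26 FREE]
Op 9: d = malloc(4) -> d = 17; heap: [0-6 ALLOC][7-7 FREE][8-16 ALLOC][17-20 ALLOC][21-26 FREE]
Free blocks: [1 6] total_free=7 largest=6 -> 100*(7-6)/7 = 100/7 ≈ 14.286 -> rounds to 14

Answer: 14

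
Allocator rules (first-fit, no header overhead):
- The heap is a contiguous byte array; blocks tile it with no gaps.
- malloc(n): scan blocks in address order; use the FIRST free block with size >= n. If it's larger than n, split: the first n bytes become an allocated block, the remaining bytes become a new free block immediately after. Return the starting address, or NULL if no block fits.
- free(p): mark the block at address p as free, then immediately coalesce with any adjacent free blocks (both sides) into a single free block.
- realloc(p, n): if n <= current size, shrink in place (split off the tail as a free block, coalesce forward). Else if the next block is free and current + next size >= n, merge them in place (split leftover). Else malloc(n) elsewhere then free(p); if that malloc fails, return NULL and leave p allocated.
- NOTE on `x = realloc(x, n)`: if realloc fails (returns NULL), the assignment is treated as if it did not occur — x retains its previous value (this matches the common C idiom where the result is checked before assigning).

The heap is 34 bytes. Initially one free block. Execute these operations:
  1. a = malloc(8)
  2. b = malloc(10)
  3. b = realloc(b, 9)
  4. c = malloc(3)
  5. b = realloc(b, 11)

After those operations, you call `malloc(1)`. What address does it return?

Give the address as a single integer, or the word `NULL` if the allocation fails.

Answer: 8

Derivation:
Op 1: a = malloc(8) -> a = 0; heap: [0-7 ALLOC][8-33 FREE]
Op 2: b = malloc(10) -> b = 8; heap: [0-7 ALLOC][8-17 ALLOC][18-33 FREE]
Op 3: b = realloc(b, 9) -> b = 8; heap: [0-7 ALLOC][8-16 ALLOC][17-33 FREE]
Op 4: c = malloc(3) -> c = 17; heap: [0-7 ALLOC][8-16 ALLOC][17-19 ALLOC][20-33 FREE]
Op 5: b = realloc(b, 11) -> b = 20; heap: [0-7 ALLOC][8-16 FREE][17-19 ALLOC][20-30 ALLOC][31-33 FREE]
malloc(1): first-fit scan over [0-7 ALLOC][8-16 FREE][17-19 ALLOC][20-30 ALLOC][31-33 FREE] -> 8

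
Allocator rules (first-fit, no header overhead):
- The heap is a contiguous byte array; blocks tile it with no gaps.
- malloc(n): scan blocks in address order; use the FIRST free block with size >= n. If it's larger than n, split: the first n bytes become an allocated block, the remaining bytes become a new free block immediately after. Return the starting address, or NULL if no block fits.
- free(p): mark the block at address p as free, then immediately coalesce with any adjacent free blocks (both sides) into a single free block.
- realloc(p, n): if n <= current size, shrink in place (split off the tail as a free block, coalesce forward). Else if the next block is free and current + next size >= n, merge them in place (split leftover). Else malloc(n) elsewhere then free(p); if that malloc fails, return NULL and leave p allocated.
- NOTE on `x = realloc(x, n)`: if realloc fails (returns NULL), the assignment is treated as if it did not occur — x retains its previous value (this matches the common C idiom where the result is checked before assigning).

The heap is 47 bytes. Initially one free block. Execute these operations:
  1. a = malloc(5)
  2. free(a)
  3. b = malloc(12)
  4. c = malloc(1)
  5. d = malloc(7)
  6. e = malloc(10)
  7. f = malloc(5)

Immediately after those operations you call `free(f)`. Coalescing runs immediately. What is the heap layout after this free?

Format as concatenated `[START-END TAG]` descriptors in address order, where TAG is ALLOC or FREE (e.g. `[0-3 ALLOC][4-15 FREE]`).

Op 1: a = malloc(5) -> a = 0; heap: [0-4 ALLOC][5-46 FREE]
Op 2: free(a) -> (freed a); heap: [0-46 FREE]
Op 3: b = malloc(12) -> b = 0; heap: [0-11 ALLOC][12-46 FREE]
Op 4: c = malloc(1) -> c = 12; heap: [0-11 ALLOC][12-12 ALLOC][13-46 FREE]
Op 5: d = malloc(7) -> d = 13; heap: [0-11 ALLOC][12-12 ALLOC][13-19 ALLOC][20-46 FREE]
Op 6: e = malloc(10) -> e = 20; heap: [0-11 ALLOC][12-12 ALLOC][13-19 ALLOC][20-29 ALLOC][30-46 FREE]
Op 7: f = malloc(5) -> f = 30; heap: [0-11 ALLOC][12-12 ALLOC][13-19 ALLOC][20-29 ALLOC][30-34 ALLOC][35-46 FREE]
free(f): f = 30 -> block [30-34 ALLOC]; mark free, coalesce with adjacent free neighbors -> [0-11 ALLOC][12-12 ALLOC][13-19 ALLOC][20-29 ALLOC][30-46 FREE]

Answer: [0-11 ALLOC][12-12 ALLOC][13-19 ALLOC][20-29 ALLOC][30-46 FREE]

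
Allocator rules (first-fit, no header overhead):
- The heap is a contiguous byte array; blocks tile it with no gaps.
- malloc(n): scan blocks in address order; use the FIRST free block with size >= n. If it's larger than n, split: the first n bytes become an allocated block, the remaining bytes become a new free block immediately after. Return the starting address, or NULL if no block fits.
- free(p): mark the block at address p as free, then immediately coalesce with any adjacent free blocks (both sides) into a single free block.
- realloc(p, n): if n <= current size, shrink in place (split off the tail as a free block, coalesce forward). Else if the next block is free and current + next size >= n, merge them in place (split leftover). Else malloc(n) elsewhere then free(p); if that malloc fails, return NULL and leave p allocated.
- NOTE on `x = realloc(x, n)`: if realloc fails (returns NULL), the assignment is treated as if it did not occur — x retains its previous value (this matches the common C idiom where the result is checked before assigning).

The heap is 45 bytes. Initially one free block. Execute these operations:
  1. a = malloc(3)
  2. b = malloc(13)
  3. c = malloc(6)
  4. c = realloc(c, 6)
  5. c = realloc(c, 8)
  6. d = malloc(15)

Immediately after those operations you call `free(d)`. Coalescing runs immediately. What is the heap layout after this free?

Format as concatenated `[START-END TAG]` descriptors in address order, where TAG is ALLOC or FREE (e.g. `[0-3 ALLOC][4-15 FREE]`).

Op 1: a = malloc(3) -> a = 0; heap: [0-2 ALLOC][3-44 FREE]
Op 2: b = malloc(13) -> b = 3; heap: [0-2 ALLOC][3-15 ALLOC][16-44 FREE]
Op 3: c = malloc(6) -> c = 16; heap: [0-2 ALLOC][3-15 ALLOC][16-21 ALLOC][22-44 FREE]
Op 4: c = realloc(c, 6) -> c = 16; heap: [0-2 ALLOC][3-15 ALLOC][16-21 ALLOC][22-44 FREE]
Op 5: c = realloc(c, 8) -> c = 16; heap: [0-2 ALLOC][3-15 ALLOC][16-23 ALLOC][24-44 FREE]
Op 6: d = malloc(15) -> d = 24; heap: [0-2 ALLOC][3-15 ALLOC][16-23 ALLOC][24-38 ALLOC][39-44 FREE]
free(d): d = 24 -> block [24-38 ALLOC]; mark free, coalesce with adjacent free neighbors -> [0-2 ALLOC][3-15 ALLOC][16-23 ALLOC][24-44 FREE]

Answer: [0-2 ALLOC][3-15 ALLOC][16-23 ALLOC][24-44 FREE]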